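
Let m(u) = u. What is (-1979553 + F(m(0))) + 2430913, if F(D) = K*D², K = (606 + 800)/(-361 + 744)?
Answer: 451360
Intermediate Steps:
K = 1406/383 ≈ 3.6710
F(D) = 1406*D²/383
(-1979553 + F(m(0))) + 2430913 = (-1979553 + (1406/383)*0²) + 2430913 = (-1979553 + (1406/383)*0) + 2430913 = (-1979553 + 0) + 2430913 = -1979553 + 2430913 = 451360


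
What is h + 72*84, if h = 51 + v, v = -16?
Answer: 6083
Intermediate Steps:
h = 35 (h = 51 - 16 = 35)
h + 72*84 = 35 + 72*84 = 35 + 6048 = 6083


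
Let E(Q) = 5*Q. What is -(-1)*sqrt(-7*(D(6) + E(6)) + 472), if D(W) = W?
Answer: 2*sqrt(55) ≈ 14.832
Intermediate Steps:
-(-1)*sqrt(-7*(D(6) + E(6)) + 472) = -(-1)*sqrt(-7*(6 + 5*6) + 472) = -(-1)*sqrt(-7*(6 + 30) + 472) = -(-1)*sqrt(-7*36 + 472) = -(-1)*sqrt(-252 + 472) = -(-1)*sqrt(220) = -(-1)*2*sqrt(55) = -(-2)*sqrt(55) = 2*sqrt(55)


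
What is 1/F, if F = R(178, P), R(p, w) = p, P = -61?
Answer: 1/178 ≈ 0.0056180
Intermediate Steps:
F = 178
1/F = 1/178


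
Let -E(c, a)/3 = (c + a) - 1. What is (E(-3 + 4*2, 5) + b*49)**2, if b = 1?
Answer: 484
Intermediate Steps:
E(c, a) = 3 - 3*a - 3*c (E(c, a) = -3*((c + a) - 1) = -3*((a + c) - 1) = -3*(-1 + a + c) = 3 - 3*a - 3*c)
(E(-3 + 4*2, 5) + b*49)**2 = ((3 - 3*5 - 3*(-3 + 4*2)) + 1*49)**2 = ((3 - 15 - 3*(-3 + 8)) + 49)**2 = ((3 - 15 - 3*5) + 49)**2 = ((3 - 15 - 15) + 49)**2 = (-27 + 49)**2 = 22**2 = 484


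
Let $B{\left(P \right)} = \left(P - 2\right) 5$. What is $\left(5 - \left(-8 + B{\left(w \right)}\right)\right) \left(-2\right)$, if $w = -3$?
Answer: $-76$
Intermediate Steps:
$B{\left(P \right)} = -10 + 5 P$ ($B{\left(P \right)} = \left(-2 + P\right) 5 = -10 + 5 P$)
$\left(5 - \left(-8 + B{\left(w \right)}\right)\right) \left(-2\right) = \left(5 + \left(6 - \left(\left(-10 + 5 \left(-3\right)\right) - 2\right)\right)\right) \left(-2\right) = \left(5 + \left(6 - \left(\left(-10 - 15\right) - 2\right)\right)\right) \left(-2\right) = \left(5 + \left(6 - \left(-25 - 2\right)\right)\right) \left(-2\right) = \left(5 + \left(6 - -27\right)\right) \left(-2\right) = \left(5 + \left(6 + 27\right)\right) \left(-2\right) = \left(5 + 33\right) \left(-2\right) = 38 \left(-2\right) = -76$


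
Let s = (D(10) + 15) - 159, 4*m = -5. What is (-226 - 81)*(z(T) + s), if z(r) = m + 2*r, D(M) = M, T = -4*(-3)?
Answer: 136615/4 ≈ 34154.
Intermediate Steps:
m = -5/4 (m = (¼)*(-5) = -5/4 ≈ -1.2500)
T = 12
z(r) = -5/4 + 2*r
s = -134 (s = (10 + 15) - 159 = 25 - 159 = -134)
(-226 - 81)*(z(T) + s) = (-226 - 81)*((-5/4 + 2*12) - 134) = -307*((-5/4 + 24) - 134) = -307*(91/4 - 134) = -307*(-445/4) = 136615/4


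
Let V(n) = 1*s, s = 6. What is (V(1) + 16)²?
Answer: 484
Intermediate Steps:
V(n) = 6 (V(n) = 1*6 = 6)
(V(1) + 16)² = (6 + 16)² = 22² = 484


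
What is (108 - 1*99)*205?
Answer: 1845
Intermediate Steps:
(108 - 1*99)*205 = (108 - 99)*205 = 9*205 = 1845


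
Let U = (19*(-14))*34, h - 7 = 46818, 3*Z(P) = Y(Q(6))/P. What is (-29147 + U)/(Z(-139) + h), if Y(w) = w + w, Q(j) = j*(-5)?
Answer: -5308549/6508695 ≈ -0.81561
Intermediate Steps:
Q(j) = -5*j
Y(w) = 2*w
Z(P) = -20/P (Z(P) = ((2*(-5*6))/P)/3 = ((2*(-30))/P)/3 = (-60/P)/3 = -20/P)
h = 46825 (h = 7 + 46818 = 46825)
U = -9044 (U = -266*34 = -9044)
(-29147 + U)/(Z(-139) + h) = (-29147 - 9044)/(-20/(-139) + 46825) = -38191/(-20*(-1/139) + 46825) = -38191/(20/139 + 46825) = -38191/6508695/139 = -38191*139/6508695 = -5308549/6508695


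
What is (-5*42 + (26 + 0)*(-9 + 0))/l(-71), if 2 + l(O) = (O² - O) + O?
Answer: -444/5039 ≈ -0.088113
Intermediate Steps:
l(O) = -2 + O² (l(O) = -2 + ((O² - O) + O) = -2 + O²)
(-5*42 + (26 + 0)*(-9 + 0))/l(-71) = (-5*42 + (26 + 0)*(-9 + 0))/(-2 + (-71)²) = (-210 + 26*(-9))/(-2 + 5041) = (-210 - 234)/5039 = -444*1/5039 = -444/5039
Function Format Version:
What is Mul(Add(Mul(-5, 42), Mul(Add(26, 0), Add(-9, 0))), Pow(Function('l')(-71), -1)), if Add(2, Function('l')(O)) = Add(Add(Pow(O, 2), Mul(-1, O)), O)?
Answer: Rational(-444, 5039) ≈ -0.088113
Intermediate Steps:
Function('l')(O) = Add(-2, Pow(O, 2)) (Function('l')(O) = Add(-2, Add(Add(Pow(O, 2), Mul(-1, O)), O)) = Add(-2, Pow(O, 2)))
Mul(Add(Mul(-5, 42), Mul(Add(26, 0), Add(-9, 0))), Pow(Function('l')(-71), -1)) = Mul(Add(Mul(-5, 42), Mul(Add(26, 0), Add(-9, 0))), Pow(Add(-2, Pow(-71, 2)), -1)) = Mul(Add(-210, Mul(26, -9)), Pow(Add(-2, 5041), -1)) = Mul(Add(-210, -234), Pow(5039, -1)) = Mul(-444, Rational(1, 5039)) = Rational(-444, 5039)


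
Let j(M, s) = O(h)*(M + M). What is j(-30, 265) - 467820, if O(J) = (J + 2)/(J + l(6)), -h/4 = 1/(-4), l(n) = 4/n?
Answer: -467928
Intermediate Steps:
h = 1 (h = -4/(-4) = -4*(-¼) = 1)
O(J) = (2 + J)/(⅔ + J) (O(J) = (J + 2)/(J + 4/6) = (2 + J)/(J + 4*(⅙)) = (2 + J)/(J + ⅔) = (2 + J)/(⅔ + J))
j(M, s) = 18*M/5 (j(M, s) = (3*(2 + 1)/(2 + 3*1))*(M + M) = (3*3/(2 + 3))*(2*M) = (3*3/5)*(2*M) = (3*(⅕)*3)*(2*M) = 9*(2*M)/5 = 18*M/5)
j(-30, 265) - 467820 = (18/5)*(-30) - 467820 = -108 - 467820 = -467928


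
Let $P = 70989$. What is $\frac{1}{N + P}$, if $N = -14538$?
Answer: $\frac{1}{56451} \approx 1.7714 \cdot 10^{-5}$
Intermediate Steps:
$\frac{1}{N + P} = \frac{1}{-14538 + 70989} = \frac{1}{56451}$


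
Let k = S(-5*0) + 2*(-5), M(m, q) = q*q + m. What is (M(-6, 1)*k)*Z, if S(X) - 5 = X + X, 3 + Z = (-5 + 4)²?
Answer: -50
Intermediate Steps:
M(m, q) = m + q² (M(m, q) = q² + m = m + q²)
Z = -2 (Z = -3 + (-5 + 4)² = -3 + (-1)² = -3 + 1 = -2)
S(X) = 5 + 2*X (S(X) = 5 + (X + X) = 5 + 2*X)
k = -5 (k = (5 + 2*(-5*0)) + 2*(-5) = (5 + 2*0) - 10 = (5 + 0) - 10 = 5 - 10 = -5)
(M(-6, 1)*k)*Z = ((-6 + 1²)*(-5))*(-2) = ((-6 + 1)*(-5))*(-2) = -5*(-5)*(-2) = 25*(-2) = -50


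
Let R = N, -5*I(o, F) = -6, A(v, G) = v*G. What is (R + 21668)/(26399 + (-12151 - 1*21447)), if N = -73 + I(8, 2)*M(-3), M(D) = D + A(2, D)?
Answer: -107921/35995 ≈ -2.9982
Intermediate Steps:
A(v, G) = G*v
I(o, F) = 6/5 (I(o, F) = -1/5*(-6) = 6/5)
M(D) = 3*D (M(D) = D + D*2 = D + 2*D = 3*D)
N = -419/5 (N = -73 + 6*(3*(-3))/5 = -73 + (6/5)*(-9) = -73 - 54/5 = -419/5 ≈ -83.800)
R = -419/5 ≈ -83.800
(R + 21668)/(26399 + (-12151 - 1*21447)) = (-419/5 + 21668)/(26399 + (-12151 - 1*21447)) = 107921/(5*(26399 + (-12151 - 21447))) = 107921/(5*(26399 - 33598)) = (107921/5)/(-7199) = (107921/5)*(-1/7199) = -107921/35995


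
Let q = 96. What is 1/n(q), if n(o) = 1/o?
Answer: 96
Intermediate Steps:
1/n(q) = 1/(1/96) = 96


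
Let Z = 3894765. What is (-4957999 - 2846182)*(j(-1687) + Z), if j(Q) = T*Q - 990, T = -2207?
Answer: -59444321810104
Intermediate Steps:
j(Q) = -990 - 2207*Q (j(Q) = -2207*Q - 990 = -990 - 2207*Q)
(-4957999 - 2846182)*(j(-1687) + Z) = (-4957999 - 2846182)*((-990 - 2207*(-1687)) + 3894765) = -7804181*((-990 + 3723209) + 3894765) = -7804181*(3722219 + 3894765) = -7804181*7616984 = -59444321810104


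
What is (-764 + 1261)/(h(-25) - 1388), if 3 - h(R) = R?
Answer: -497/1360 ≈ -0.36544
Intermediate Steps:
h(R) = 3 - R
(-764 + 1261)/(h(-25) - 1388) = (-764 + 1261)/((3 - 1*(-25)) - 1388) = 497/((3 + 25) - 1388) = 497/(28 - 1388) = 497/(-1360) = 497*(-1/1360) = -497/1360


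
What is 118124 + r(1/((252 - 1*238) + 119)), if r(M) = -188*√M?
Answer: 118124 - 188*√133/133 ≈ 1.1811e+5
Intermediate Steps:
118124 + r(1/((252 - 1*238) + 119)) = 118124 - 188/√((252 - 1*238) + 119) = 118124 - 188/√((252 - 238) + 119) = 118124 - 188/√(14 + 119) = 118124 - 188*√133/133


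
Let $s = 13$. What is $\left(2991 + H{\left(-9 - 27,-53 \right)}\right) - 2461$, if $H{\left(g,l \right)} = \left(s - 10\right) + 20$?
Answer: $553$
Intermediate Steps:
$H{\left(g,l \right)} = 23$ ($H{\left(g,l \right)} = \left(13 - 10\right) + 20 = 3 + 20 = 23$)
$\left(2991 + H{\left(-9 - 27,-53 \right)}\right) - 2461 = \left(2991 + 23\right) - 2461 = 3014 - 2461 = 553$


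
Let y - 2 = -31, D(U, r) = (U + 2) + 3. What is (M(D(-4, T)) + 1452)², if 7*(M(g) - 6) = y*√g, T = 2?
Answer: 103571329/49 ≈ 2.1137e+6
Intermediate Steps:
D(U, r) = 5 + U (D(U, r) = (2 + U) + 3 = 5 + U)
y = -29 (y = 2 - 31 = -29)
M(g) = 6 - 29*√g/7 (M(g) = 6 + (-29*√g)/7 = 6 - 29*√g/7)
(M(D(-4, T)) + 1452)² = ((6 - 29*√(5 - 4)/7) + 1452)² = ((6 - 29*√1/7) + 1452)² = ((6 - 29/7*1) + 1452)² = ((6 - 29/7) + 1452)² = (13/7 + 1452)² = (10177/7)² = 103571329/49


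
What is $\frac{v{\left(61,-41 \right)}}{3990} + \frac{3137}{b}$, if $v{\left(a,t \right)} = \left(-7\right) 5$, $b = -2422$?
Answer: $- \frac{90010}{69027} \approx -1.304$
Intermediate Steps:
$v{\left(a,t \right)} = -35$
$\frac{v{\left(61,-41 \right)}}{3990} + \frac{3137}{b} = - \frac{35}{3990} + \frac{3137}{-2422} = \left(-35\right) \frac{1}{3990} + 3137 \left(- \frac{1}{2422}\right) = - \frac{1}{114} - \frac{3137}{2422} = - \frac{90010}{69027}$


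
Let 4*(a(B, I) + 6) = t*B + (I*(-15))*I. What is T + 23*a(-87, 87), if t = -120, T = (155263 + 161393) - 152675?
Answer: -1715813/4 ≈ -4.2895e+5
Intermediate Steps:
T = 163981 (T = 316656 - 152675 = 163981)
a(B, I) = -6 - 30*B - 15*I²/4 (a(B, I) = -6 + (-120*B + (I*(-15))*I)/4 = -6 + (-120*B + (-15*I)*I)/4 = -6 + (-120*B - 15*I²)/4 = -6 + (-30*B - 15*I²/4) = -6 - 30*B - 15*I²/4)
T + 23*a(-87, 87) = 163981 + 23*(-6 - 30*(-87) - 15/4*87²) = 163981 + 23*(-6 + 2610 - 15/4*7569) = 163981 + 23*(-6 + 2610 - 113535/4) = 163981 + 23*(-103119/4) = 163981 - 2371737/4 = -1715813/4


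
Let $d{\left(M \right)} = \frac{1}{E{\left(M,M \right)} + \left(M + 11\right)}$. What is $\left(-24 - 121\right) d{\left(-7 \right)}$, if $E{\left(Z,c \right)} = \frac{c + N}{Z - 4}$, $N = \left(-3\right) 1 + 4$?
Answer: $- \frac{319}{10} \approx -31.9$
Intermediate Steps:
$N = 1$ ($N = -3 + 4 = 1$)
$E{\left(Z,c \right)} = \frac{1 + c}{-4 + Z}$ ($E{\left(Z,c \right)} = \frac{c + 1}{Z - 4} = \frac{1 + c}{-4 + Z}$)
$d{\left(M \right)} = \frac{1}{11 + M + \frac{1 + M}{-4 + M}}$ ($d{\left(M \right)} = \frac{1}{\frac{1 + M}{-4 + M} + \left(M + 11\right)} = \frac{1}{\frac{1 + M}{-4 + M} + \left(11 + M\right)} = \frac{1}{11 + M + \frac{1 + M}{-4 + M}}$)
$\left(-24 - 121\right) d{\left(-7 \right)} = \left(-24 - 121\right) \frac{-4 - 7}{-43 + \left(-7\right)^{2} + 8 \left(-7\right)} = - 145 \frac{1}{-43 + 49 - 56} \left(-11\right) = - 145 \frac{1}{-50} \left(-11\right) = - 145 \left(\left(- \frac{1}{50}\right) \left(-11\right)\right) = \left(-145\right) \frac{11}{50} = - \frac{319}{10}$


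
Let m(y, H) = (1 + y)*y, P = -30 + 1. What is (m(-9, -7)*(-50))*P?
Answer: 104400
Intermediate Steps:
P = -29
m(y, H) = y*(1 + y)
(m(-9, -7)*(-50))*P = (-9*(1 - 9)*(-50))*(-29) = (-9*(-8)*(-50))*(-29) = (72*(-50))*(-29) = -3600*(-29) = 104400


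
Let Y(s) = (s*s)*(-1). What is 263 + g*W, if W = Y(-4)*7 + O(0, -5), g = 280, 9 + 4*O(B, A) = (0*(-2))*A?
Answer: -31727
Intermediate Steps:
O(B, A) = -9/4 (O(B, A) = -9/4 + ((0*(-2))*A)/4 = -9/4 + (0*A)/4 = -9/4 + (¼)*0 = -9/4 + 0 = -9/4)
Y(s) = -s² (Y(s) = s²*(-1) = -s²)
W = -457/4 (W = -1*(-4)²*7 - 9/4 = -1*16*7 - 9/4 = -16*7 - 9/4 = -112 - 9/4 = -457/4 ≈ -114.25)
263 + g*W = 263 + 280*(-457/4) = 263 - 31990 = -31727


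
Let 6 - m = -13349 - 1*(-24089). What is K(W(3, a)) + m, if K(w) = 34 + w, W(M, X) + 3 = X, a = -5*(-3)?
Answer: -10688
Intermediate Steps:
a = 15
W(M, X) = -3 + X
m = -10734 (m = 6 - (-13349 - 1*(-24089)) = 6 - (-13349 + 24089) = 6 - 1*10740 = 6 - 10740 = -10734)
K(W(3, a)) + m = (34 + (-3 + 15)) - 10734 = (34 + 12) - 10734 = 46 - 10734 = -10688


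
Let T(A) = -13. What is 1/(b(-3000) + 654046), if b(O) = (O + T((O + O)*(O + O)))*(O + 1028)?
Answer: 1/6595682 ≈ 1.5161e-7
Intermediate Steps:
b(O) = (-13 + O)*(1028 + O) (b(O) = (O - 13)*(O + 1028) = (-13 + O)*(1028 + O))
1/(b(-3000) + 654046) = 1/((-13364 + (-3000)**2 + 1015*(-3000)) + 654046) = 1/((-13364 + 9000000 - 3045000) + 654046) = 1/(5941636 + 654046) = 1/6595682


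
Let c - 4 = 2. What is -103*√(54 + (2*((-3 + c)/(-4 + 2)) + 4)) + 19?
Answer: 19 - 103*√55 ≈ -744.87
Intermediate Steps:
c = 6 (c = 4 + 2 = 6)
-103*√(54 + (2*((-3 + c)/(-4 + 2)) + 4)) + 19 = -103*√(54 + (2*((-3 + 6)/(-4 + 2)) + 4)) + 19 = -103*√(54 + (2*(3/(-2)) + 4)) + 19 = -103*√(54 + (2*(3*(-½)) + 4)) + 19 = -103*√(54 + (2*(-3/2) + 4)) + 19 = -103*√(54 + (-3 + 4)) + 19 = -103*√(54 + 1) + 19 = -103*√55 + 19 = 19 - 103*√55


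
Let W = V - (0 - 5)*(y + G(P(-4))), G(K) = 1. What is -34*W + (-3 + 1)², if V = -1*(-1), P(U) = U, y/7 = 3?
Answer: -3770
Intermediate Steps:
y = 21 (y = 7*3 = 21)
V = 1
W = 111 (W = 1 - (0 - 5)*(21 + 1) = 1 - (-5)*22 = 1 - 1*(-110) = 1 + 110 = 111)
-34*W + (-3 + 1)² = -34*111 + (-3 + 1)² = -3774 + (-2)² = -3774 + 4 = -3770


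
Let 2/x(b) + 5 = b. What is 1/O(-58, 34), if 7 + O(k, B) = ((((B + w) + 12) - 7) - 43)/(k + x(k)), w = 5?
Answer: -3656/25655 ≈ -0.14251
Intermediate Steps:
x(b) = 2/(-5 + b)
O(k, B) = -7 + (-33 + B)/(k + 2/(-5 + k)) (O(k, B) = -7 + ((((B + 5) + 12) - 7) - 43)/(k + 2/(-5 + k)) = -7 + ((((5 + B) + 12) - 7) - 43)/(k + 2/(-5 + k)) = -7 + (((17 + B) - 7) - 43)/(k + 2/(-5 + k)) = -7 + ((10 + B) - 43)/(k + 2/(-5 + k)) = -7 + (-33 + B)/(k + 2/(-5 + k)))
1/O(-58, 34) = 1/((-14 - (-5 - 58)*(33 - 1*34 + 7*(-58)))/(2 - 58*(-5 - 58))) = 1/((-14 - 1*(-63)*(33 - 34 - 406))/(2 - 58*(-63))) = 1/((-14 - 1*(-63)*(-407))/(2 + 3654)) = 1/((-14 - 25641)/3656) = 1/((1/3656)*(-25655)) = 1/(-25655/3656) = -3656/25655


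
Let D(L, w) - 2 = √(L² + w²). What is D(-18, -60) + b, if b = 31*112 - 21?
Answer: 3453 + 6*√109 ≈ 3515.6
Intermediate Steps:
b = 3451 (b = 3472 - 21 = 3451)
D(L, w) = 2 + √(L² + w²)
D(-18, -60) + b = (2 + √((-18)² + (-60)²)) + 3451 = (2 + √(324 + 3600)) + 3451 = (2 + √3924) + 3451 = (2 + 6*√109) + 3451 = 3453 + 6*√109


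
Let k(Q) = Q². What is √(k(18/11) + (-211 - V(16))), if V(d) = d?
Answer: I*√27143/11 ≈ 14.977*I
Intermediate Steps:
√(k(18/11) + (-211 - V(16))) = √((18/11)² + (-211 - 1*16)) = √((18*(1/11))² + (-211 - 16)) = √((18/11)² - 227) = √(324/121 - 227) = √(-27143/121) = I*√27143/11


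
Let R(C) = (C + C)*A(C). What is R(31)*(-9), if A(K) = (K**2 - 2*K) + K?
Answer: -518940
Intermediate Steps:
A(K) = K**2 - K
R(C) = 2*C**2*(-1 + C) (R(C) = (C + C)*(C*(-1 + C)) = (2*C)*(C*(-1 + C)) = 2*C**2*(-1 + C))
R(31)*(-9) = (2*31**2*(-1 + 31))*(-9) = (2*961*30)*(-9) = 57660*(-9) = -518940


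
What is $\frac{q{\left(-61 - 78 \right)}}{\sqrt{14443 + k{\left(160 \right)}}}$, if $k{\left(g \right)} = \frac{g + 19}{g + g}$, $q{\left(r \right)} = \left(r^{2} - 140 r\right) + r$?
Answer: $\frac{309136 \sqrt{23109695}}{4621939} \approx 321.53$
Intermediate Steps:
$q{\left(r \right)} = r^{2} - 139 r$
$k{\left(g \right)} = \frac{19 + g}{2 g}$
$\frac{q{\left(-61 - 78 \right)}}{\sqrt{14443 + k{\left(160 \right)}}} = \frac{\left(-61 - 78\right) \left(-139 - 139\right)}{\sqrt{14443 + \frac{19 + 160}{2 \cdot 160}}} = \frac{\left(-139\right) \left(-139 - 139\right)}{\sqrt{14443 + \frac{1}{2} \cdot \frac{1}{160} \cdot 179}} = \frac{\left(-139\right) \left(-278\right)}{\sqrt{14443 + \frac{179}{320}}} = \frac{38642}{\sqrt{\frac{4621939}{320}}} = \frac{38642}{\frac{1}{40} \sqrt{23109695}} = 38642 \frac{8 \sqrt{23109695}}{4621939} = \frac{309136 \sqrt{23109695}}{4621939}$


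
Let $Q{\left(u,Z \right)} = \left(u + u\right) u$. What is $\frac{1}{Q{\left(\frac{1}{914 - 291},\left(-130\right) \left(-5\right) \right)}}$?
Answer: $\frac{388129}{2} \approx 1.9406 \cdot 10^{5}$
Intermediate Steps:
$Q{\left(u,Z \right)} = 2 u^{2}$ ($Q{\left(u,Z \right)} = 2 u u = 2 u^{2}$)
$\frac{1}{Q{\left(\frac{1}{914 - 291},\left(-130\right) \left(-5\right) \right)}} = \frac{1}{2 \left(\frac{1}{914 - 291}\right)^{2}} = \frac{1}{2 \left(\frac{1}{623}\right)^{2}} = \frac{1}{2 \cdot \frac{1}{388129}} = \frac{1}{\frac{2}{388129}} = \frac{388129}{2}$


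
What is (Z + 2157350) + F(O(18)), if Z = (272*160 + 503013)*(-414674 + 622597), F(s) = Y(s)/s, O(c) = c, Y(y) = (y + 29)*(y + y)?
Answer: 113638938403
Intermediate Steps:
Y(y) = 2*y*(29 + y) (Y(y) = (29 + y)*(2*y) = 2*y*(29 + y))
F(s) = 58 + 2*s (F(s) = (2*s*(29 + s))/s = 58 + 2*s)
Z = 113636780959 (Z = (43520 + 503013)*207923 = 546533*207923 = 113636780959)
(Z + 2157350) + F(O(18)) = (113636780959 + 2157350) + (58 + 2*18) = 113638938309 + (58 + 36) = 113638938309 + 94 = 113638938403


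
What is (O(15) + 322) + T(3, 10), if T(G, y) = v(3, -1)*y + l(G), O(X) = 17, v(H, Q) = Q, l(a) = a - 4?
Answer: 328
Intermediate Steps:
l(a) = -4 + a
T(G, y) = -4 + G - y (T(G, y) = -y + (-4 + G) = -4 + G - y)
(O(15) + 322) + T(3, 10) = (17 + 322) + (-4 + 3 - 1*10) = 339 + (-4 + 3 - 10) = 339 - 11 = 328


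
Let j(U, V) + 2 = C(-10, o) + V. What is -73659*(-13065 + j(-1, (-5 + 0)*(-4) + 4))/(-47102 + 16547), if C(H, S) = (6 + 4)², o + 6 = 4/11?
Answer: -45398497/1455 ≈ -31202.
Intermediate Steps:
o = -62/11 (o = -6 + 4/11 = -62/11 ≈ -5.6364)
C(H, S) = 100 (C(H, S) = 10² = 100)
j(U, V) = 98 + V (j(U, V) = -2 + (100 + V) = 98 + V)
-73659*(-13065 + j(-1, (-5 + 0)*(-4) + 4))/(-47102 + 16547) = -73659*(-13065 + (98 + ((-5 + 0)*(-4) + 4)))/(-47102 + 16547) = -(318378751/10185 - 24553*(-5*(-4) + 4)/10185) = -(318378751/10185 - 24553*(20 + 4)/10185) = -73659/((-30555/(-13065 + (98 + 24)))) = -73659/((-30555/(-13065 + 122))) = -73659/((-30555/(-12943))) = -73659/((-30555*(-1/12943))) = -73659/4365/1849 = -73659*1849/4365 = -45398497/1455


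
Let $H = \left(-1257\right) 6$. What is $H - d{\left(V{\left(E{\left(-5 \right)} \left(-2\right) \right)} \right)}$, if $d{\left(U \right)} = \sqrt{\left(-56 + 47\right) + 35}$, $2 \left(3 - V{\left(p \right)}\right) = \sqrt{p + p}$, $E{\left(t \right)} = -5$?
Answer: $-7542 - \sqrt{26} \approx -7547.1$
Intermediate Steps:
$V{\left(p \right)} = 3 - \frac{\sqrt{2} \sqrt{p}}{2}$ ($V{\left(p \right)} = 3 - \frac{\sqrt{p + p}}{2} = 3 - \frac{\sqrt{2 p}}{2} = 3 - \frac{\sqrt{2} \sqrt{p}}{2}$)
$H = -7542$
$d{\left(U \right)} = \sqrt{26}$ ($d{\left(U \right)} = \sqrt{-9 + 35} = \sqrt{26}$)
$H - d{\left(V{\left(E{\left(-5 \right)} \left(-2\right) \right)} \right)} = -7542 - \sqrt{26}$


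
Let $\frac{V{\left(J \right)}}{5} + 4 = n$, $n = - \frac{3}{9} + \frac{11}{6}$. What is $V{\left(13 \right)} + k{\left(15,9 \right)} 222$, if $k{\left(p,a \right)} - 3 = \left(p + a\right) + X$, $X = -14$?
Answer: $\frac{5747}{2} \approx 2873.5$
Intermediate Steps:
$n = \frac{3}{2}$ ($n = \left(-3\right) \frac{1}{9} + 11 \cdot \frac{1}{6} = - \frac{1}{3} + \frac{11}{6} = \frac{3}{2} \approx 1.5$)
$V{\left(J \right)} = - \frac{25}{2}$ ($V{\left(J \right)} = -20 + 5 \cdot \frac{3}{2} = -20 + \frac{15}{2} = - \frac{25}{2}$)
$k{\left(p,a \right)} = -11 + a + p$ ($k{\left(p,a \right)} = 3 - \left(14 - a - p\right) = 3 + \left(-14 + a + p\right) = -11 + a + p$)
$V{\left(13 \right)} + k{\left(15,9 \right)} 222 = - \frac{25}{2} + \left(-11 + 9 + 15\right) 222 = - \frac{25}{2} + 13 \cdot 222 = - \frac{25}{2} + 2886 = \frac{5747}{2}$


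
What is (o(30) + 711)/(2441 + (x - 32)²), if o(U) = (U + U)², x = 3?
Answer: 1437/1094 ≈ 1.3135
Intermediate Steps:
o(U) = 4*U² (o(U) = (2*U)² = 4*U²)
(o(30) + 711)/(2441 + (x - 32)²) = (4*30² + 711)/(2441 + (3 - 32)²) = (4*900 + 711)/(2441 + (-29)²) = (3600 + 711)/(2441 + 841) = 4311/3282 = 4311*(1/3282) = 1437/1094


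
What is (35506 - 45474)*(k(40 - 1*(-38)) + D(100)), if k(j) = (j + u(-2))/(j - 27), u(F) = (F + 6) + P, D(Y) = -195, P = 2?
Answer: 32764816/17 ≈ 1.9273e+6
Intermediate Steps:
u(F) = 8 + F (u(F) = (F + 6) + 2 = (6 + F) + 2 = 8 + F)
k(j) = (6 + j)/(-27 + j) (k(j) = (j + (8 - 2))/(j - 27) = (j + 6)/(-27 + j) = (6 + j)/(-27 + j))
(35506 - 45474)*(k(40 - 1*(-38)) + D(100)) = (35506 - 45474)*((6 + (40 - 1*(-38)))/(-27 + (40 - 1*(-38))) - 195) = -9968*((6 + (40 + 38))/(-27 + (40 + 38)) - 195) = -9968*((6 + 78)/(-27 + 78) - 195) = -9968*(84/51 - 195) = -9968*((1/51)*84 - 195) = -9968*(28/17 - 195) = -9968*(-3287/17) = 32764816/17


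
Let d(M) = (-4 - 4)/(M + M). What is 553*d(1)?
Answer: -2212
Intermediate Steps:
d(M) = -4/M (d(M) = -8*1/(2*M) = -4/M)
553*d(1) = 553*(-4/1) = 553*(-4*1) = 553*(-4) = -2212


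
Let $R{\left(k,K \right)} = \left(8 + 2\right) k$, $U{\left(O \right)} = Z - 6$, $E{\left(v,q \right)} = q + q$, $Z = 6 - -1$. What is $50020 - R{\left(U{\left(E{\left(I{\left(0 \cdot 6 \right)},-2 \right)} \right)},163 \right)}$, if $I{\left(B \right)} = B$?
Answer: $50010$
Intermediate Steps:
$Z = 7$ ($Z = 6 + 1 = 7$)
$E{\left(v,q \right)} = 2 q$
$U{\left(O \right)} = 1$ ($U{\left(O \right)} = 7 - 6 = 1$)
$R{\left(k,K \right)} = 10 k$
$50020 - R{\left(U{\left(E{\left(I{\left(0 \cdot 6 \right)},-2 \right)} \right)},163 \right)} = 50020 - 10 \cdot 1 = 50020 - 10 = 50010$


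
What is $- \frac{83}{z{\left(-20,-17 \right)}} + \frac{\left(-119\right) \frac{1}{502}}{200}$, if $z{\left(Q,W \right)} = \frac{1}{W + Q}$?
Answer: $\frac{308328281}{100400} \approx 3071.0$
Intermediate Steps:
$z{\left(Q,W \right)} = \frac{1}{Q + W}$
$- \frac{83}{z{\left(-20,-17 \right)}} + \frac{\left(-119\right) \frac{1}{502}}{200} = - \frac{83}{\frac{1}{-20 - 17}} + \frac{\left(-119\right) \frac{1}{502}}{200} = - \frac{83}{\frac{1}{-37}} + \left(-119\right) \frac{1}{502} \cdot \frac{1}{200} = - \frac{83}{- \frac{1}{37}} - \frac{119}{100400} = \left(-83\right) \left(-37\right) - \frac{119}{100400} = 3071 - \frac{119}{100400} = \frac{308328281}{100400}$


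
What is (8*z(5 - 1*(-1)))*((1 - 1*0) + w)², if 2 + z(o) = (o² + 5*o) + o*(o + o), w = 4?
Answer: 27200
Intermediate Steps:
z(o) = -2 + 3*o² + 5*o (z(o) = -2 + ((o² + 5*o) + o*(o + o)) = -2 + ((o² + 5*o) + o*(2*o)) = -2 + ((o² + 5*o) + 2*o²) = -2 + (3*o² + 5*o) = -2 + 3*o² + 5*o)
(8*z(5 - 1*(-1)))*((1 - 1*0) + w)² = (8*(-2 + 3*(5 - 1*(-1))² + 5*(5 - 1*(-1))))*((1 - 1*0) + 4)² = (8*(-2 + 3*(5 + 1)² + 5*(5 + 1)))*((1 + 0) + 4)² = (8*(-2 + 3*6² + 5*6))*(1 + 4)² = (8*(-2 + 3*36 + 30))*5² = (8*(-2 + 108 + 30))*25 = (8*136)*25 = 1088*25 = 27200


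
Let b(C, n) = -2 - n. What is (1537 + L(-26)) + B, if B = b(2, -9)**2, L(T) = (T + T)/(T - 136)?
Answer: 128492/81 ≈ 1586.3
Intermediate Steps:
L(T) = 2*T/(-136 + T) (L(T) = (2*T)/(-136 + T) = 2*T/(-136 + T))
B = 49 (B = (-2 - 1*(-9))**2 = (-2 + 9)**2 = 7**2 = 49)
(1537 + L(-26)) + B = (1537 + 2*(-26)/(-136 - 26)) + 49 = (1537 + 2*(-26)/(-162)) + 49 = (1537 + 2*(-26)*(-1/162)) + 49 = (1537 + 26/81) + 49 = 124523/81 + 49 = 128492/81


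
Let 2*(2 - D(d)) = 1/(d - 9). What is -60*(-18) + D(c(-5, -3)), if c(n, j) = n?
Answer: 30297/28 ≈ 1082.0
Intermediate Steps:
D(d) = 2 - 1/(2*(-9 + d)) (D(d) = 2 - 1/(2*(d - 9)) = 2 - 1/(2*(-9 + d)))
-60*(-18) + D(c(-5, -3)) = -60*(-18) + (-37 + 4*(-5))/(2*(-9 - 5)) = 1080 + (1/2)*(-37 - 20)/(-14) = 1080 + (1/2)*(-1/14)*(-57) = 1080 + 57/28 = 30297/28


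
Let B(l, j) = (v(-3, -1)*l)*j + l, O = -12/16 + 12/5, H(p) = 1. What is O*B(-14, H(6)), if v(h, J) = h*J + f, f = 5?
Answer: -2079/10 ≈ -207.90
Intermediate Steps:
v(h, J) = 5 + J*h (v(h, J) = h*J + 5 = J*h + 5 = 5 + J*h)
O = 33/20 (O = -12*1/16 + 12*(⅕) = -¾ + 12/5 = 33/20 ≈ 1.6500)
B(l, j) = l + 8*j*l (B(l, j) = ((5 - 1*(-3))*l)*j + l = ((5 + 3)*l)*j + l = (8*l)*j + l = 8*j*l + l = l + 8*j*l)
O*B(-14, H(6)) = 33*(-14*(1 + 8*1))/20 = 33*(-14*(1 + 8))/20 = 33*(-14*9)/20 = (33/20)*(-126) = -2079/10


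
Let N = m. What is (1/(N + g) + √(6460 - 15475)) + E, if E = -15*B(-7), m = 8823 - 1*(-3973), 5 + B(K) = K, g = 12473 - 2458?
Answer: 4105981/22811 + I*√9015 ≈ 180.0 + 94.947*I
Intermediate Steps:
g = 10015
B(K) = -5 + K
m = 12796 (m = 8823 + 3973 = 12796)
N = 12796
E = 180 (E = -15*(-5 - 7) = -15*(-12) = 180)
(1/(N + g) + √(6460 - 15475)) + E = (1/(12796 + 10015) + √(6460 - 15475)) + 180 = (1/22811 + √(-9015)) + 180 = (1/22811 + I*√9015) + 180 = 4105981/22811 + I*√9015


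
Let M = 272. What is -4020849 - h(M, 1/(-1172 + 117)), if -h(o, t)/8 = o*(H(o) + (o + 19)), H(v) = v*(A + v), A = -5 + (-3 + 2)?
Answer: 154050319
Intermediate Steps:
A = -6 (A = -5 - 1 = -6)
H(v) = v*(-6 + v)
h(o, t) = -8*o*(19 + o + o*(-6 + o)) (h(o, t) = -8*o*(o*(-6 + o) + (o + 19)) = -8*o*(o*(-6 + o) + (19 + o)) = -8*o*(19 + o + o*(-6 + o)))
-4020849 - h(M, 1/(-1172 + 117)) = -4020849 - 8*272*(-19 - 1*272² + 5*272) = -4020849 - 8*272*(-19 - 1*73984 + 1360) = -4020849 - 8*272*(-19 - 73984 + 1360) = -4020849 - 8*272*(-72643) = -4020849 - 1*(-158071168) = -4020849 + 158071168 = 154050319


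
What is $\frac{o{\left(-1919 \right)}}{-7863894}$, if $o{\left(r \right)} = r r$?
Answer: $- \frac{3682561}{7863894} \approx -0.46829$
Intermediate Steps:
$o{\left(r \right)} = r^{2}$
$\frac{o{\left(-1919 \right)}}{-7863894} = \frac{\left(-1919\right)^{2}}{-7863894} = 3682561 \left(- \frac{1}{7863894}\right) = - \frac{3682561}{7863894}$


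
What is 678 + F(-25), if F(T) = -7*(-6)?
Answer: 720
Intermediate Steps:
F(T) = 42
678 + F(-25) = 678 + 42 = 720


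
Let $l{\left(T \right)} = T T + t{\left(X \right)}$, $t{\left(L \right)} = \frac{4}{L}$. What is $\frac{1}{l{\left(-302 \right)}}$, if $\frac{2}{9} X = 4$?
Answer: $\frac{9}{820838} \approx 1.0964 \cdot 10^{-5}$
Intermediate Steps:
$X = 18$ ($X = \frac{9}{2} \cdot 4 = 18$)
$l{\left(T \right)} = \frac{2}{9} + T^{2}$ ($l{\left(T \right)} = T T + \frac{4}{18} = T^{2} + 4 \cdot \frac{1}{18} = T^{2} + \frac{2}{9} = \frac{2}{9} + T^{2}$)
$\frac{1}{l{\left(-302 \right)}} = \frac{1}{\frac{2}{9} + \left(-302\right)^{2}} = \frac{1}{\frac{2}{9} + 91204} = \frac{1}{\frac{820838}{9}} = \frac{9}{820838}$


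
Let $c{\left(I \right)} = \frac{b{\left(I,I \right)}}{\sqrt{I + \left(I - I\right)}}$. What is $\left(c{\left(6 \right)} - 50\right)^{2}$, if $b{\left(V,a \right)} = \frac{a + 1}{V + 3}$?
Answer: $\frac{1215049}{486} - \frac{350 \sqrt{6}}{27} \approx 2468.3$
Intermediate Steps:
$b{\left(V,a \right)} = \frac{1 + a}{3 + V}$
$c{\left(I \right)} = \frac{1 + I}{\sqrt{I} \left(3 + I\right)}$ ($c{\left(I \right)} = \frac{\frac{1}{3 + I} \left(1 + I\right)}{\sqrt{I + \left(I - I\right)}} = \frac{\frac{1}{3 + I} \left(1 + I\right)}{\sqrt{I + 0}} = \frac{\frac{1}{3 + I} \left(1 + I\right)}{\sqrt{I}} = \frac{1 + I}{\sqrt{I} \left(3 + I\right)}$)
$\left(c{\left(6 \right)} - 50\right)^{2} = \left(\frac{1 + 6}{\sqrt{6} \left(3 + 6\right)} - 50\right)^{2} = \left(\frac{\sqrt{6}}{6} \cdot \frac{1}{9} \cdot 7 - 50\right)^{2} = \left(\frac{7 \sqrt{6}}{54} - 50\right)^{2} = \left(-50 + \frac{7 \sqrt{6}}{54}\right)^{2}$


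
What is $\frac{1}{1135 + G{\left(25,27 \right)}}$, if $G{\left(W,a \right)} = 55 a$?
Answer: $\frac{1}{2620} \approx 0.00038168$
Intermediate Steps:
$\frac{1}{1135 + G{\left(25,27 \right)}} = \frac{1}{1135 + 55 \cdot 27} = \frac{1}{1135 + 1485} = \frac{1}{2620}$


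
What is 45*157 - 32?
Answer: 7033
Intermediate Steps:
45*157 - 32 = 7065 - 32 = 7033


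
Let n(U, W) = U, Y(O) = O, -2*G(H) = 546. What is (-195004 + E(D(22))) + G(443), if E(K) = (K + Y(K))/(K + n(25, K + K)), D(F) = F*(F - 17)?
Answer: -5272435/27 ≈ -1.9528e+5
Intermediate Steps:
D(F) = F*(-17 + F)
G(H) = -273 (G(H) = -1/2*546 = -273)
E(K) = 2*K/(25 + K) (E(K) = (K + K)/(K + 25) = (2*K)/(25 + K) = 2*K/(25 + K))
(-195004 + E(D(22))) + G(443) = (-195004 + 2*(22*(-17 + 22))/(25 + 22*(-17 + 22))) - 273 = (-195004 + 2*(22*5)/(25 + 22*5)) - 273 = (-195004 + 2*110/(25 + 110)) - 273 = (-195004 + 2*110/135) - 273 = (-195004 + 2*110*(1/135)) - 273 = (-195004 + 44/27) - 273 = -5265064/27 - 273 = -5272435/27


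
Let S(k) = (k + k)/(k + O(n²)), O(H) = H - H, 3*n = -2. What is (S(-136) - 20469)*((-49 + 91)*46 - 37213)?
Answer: 722096227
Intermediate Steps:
n = -⅔ (n = (⅓)*(-2) = -⅔ ≈ -0.66667)
O(H) = 0
S(k) = 2 (S(k) = (k + k)/(k + 0) = (2*k)/k = 2)
(S(-136) - 20469)*((-49 + 91)*46 - 37213) = (2 - 20469)*((-49 + 91)*46 - 37213) = -20467*(42*46 - 37213) = -20467*(1932 - 37213) = -20467*(-35281) = 722096227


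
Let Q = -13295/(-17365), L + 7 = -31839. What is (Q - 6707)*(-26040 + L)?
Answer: 1348208470272/3473 ≈ 3.8820e+8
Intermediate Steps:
L = -31846 (L = -7 - 31839 = -31846)
Q = 2659/3473 (Q = -13295*(-1/17365) = 2659/3473 ≈ 0.76562)
(Q - 6707)*(-26040 + L) = (2659/3473 - 6707)*(-26040 - 31846) = -23290752/3473*(-57886) = 1348208470272/3473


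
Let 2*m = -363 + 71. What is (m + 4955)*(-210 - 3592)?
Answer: -18283818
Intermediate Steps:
m = -146 (m = (-363 + 71)/2 = (½)*(-292) = -146)
(m + 4955)*(-210 - 3592) = (-146 + 4955)*(-210 - 3592) = 4809*(-3802) = -18283818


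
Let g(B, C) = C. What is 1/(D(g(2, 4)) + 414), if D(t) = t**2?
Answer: 1/430 ≈ 0.0023256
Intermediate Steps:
1/(D(g(2, 4)) + 414) = 1/(4**2 + 414) = 1/(16 + 414) = 1/430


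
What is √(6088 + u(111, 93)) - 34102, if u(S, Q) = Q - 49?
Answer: -34102 + 2*√1533 ≈ -34024.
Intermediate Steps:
u(S, Q) = -49 + Q
√(6088 + u(111, 93)) - 34102 = √(6088 + (-49 + 93)) - 34102 = √(6088 + 44) - 34102 = √6132 - 34102 = 2*√1533 - 34102 = -34102 + 2*√1533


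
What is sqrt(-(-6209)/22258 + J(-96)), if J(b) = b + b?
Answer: I*sqrt(94982164366)/22258 ≈ 13.846*I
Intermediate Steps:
J(b) = 2*b
sqrt(-(-6209)/22258 + J(-96)) = sqrt(-(-6209)/22258 + 2*(-96)) = sqrt(-(-6209)/22258 - 192) = sqrt(-1*(-6209/22258) - 192) = sqrt(6209/22258 - 192) = sqrt(-4267327/22258) = I*sqrt(94982164366)/22258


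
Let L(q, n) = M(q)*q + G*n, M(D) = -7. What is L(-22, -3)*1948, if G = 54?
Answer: -15584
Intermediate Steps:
L(q, n) = -7*q + 54*n
L(-22, -3)*1948 = (-7*(-22) + 54*(-3))*1948 = (154 - 162)*1948 = -8*1948 = -15584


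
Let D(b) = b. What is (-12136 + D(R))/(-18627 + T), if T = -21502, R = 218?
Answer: 11918/40129 ≈ 0.29699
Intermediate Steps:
(-12136 + D(R))/(-18627 + T) = (-12136 + 218)/(-18627 - 21502) = -11918/(-40129) = -11918*(-1/40129) = 11918/40129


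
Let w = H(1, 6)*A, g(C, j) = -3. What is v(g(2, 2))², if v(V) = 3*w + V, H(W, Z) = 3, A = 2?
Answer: 225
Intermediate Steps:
w = 6 (w = 3*2 = 6)
v(V) = 18 + V (v(V) = 3*6 + V = 18 + V)
v(g(2, 2))² = (18 - 3)² = 15² = 225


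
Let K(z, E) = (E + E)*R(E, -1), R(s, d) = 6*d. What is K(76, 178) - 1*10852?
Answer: -12988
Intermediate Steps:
K(z, E) = -12*E (K(z, E) = (E + E)*(6*(-1)) = (2*E)*(-6) = -12*E)
K(76, 178) - 1*10852 = -12*178 - 1*10852 = -2136 - 10852 = -12988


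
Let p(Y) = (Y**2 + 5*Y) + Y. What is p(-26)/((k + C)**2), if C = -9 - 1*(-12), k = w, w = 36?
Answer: 40/117 ≈ 0.34188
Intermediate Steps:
p(Y) = Y**2 + 6*Y
k = 36
C = 3 (C = -9 + 12 = 3)
p(-26)/((k + C)**2) = (-26*(6 - 26))/((36 + 3)**2) = (-26*(-20))/(39**2) = 520/1521 = 520*(1/1521) = 40/117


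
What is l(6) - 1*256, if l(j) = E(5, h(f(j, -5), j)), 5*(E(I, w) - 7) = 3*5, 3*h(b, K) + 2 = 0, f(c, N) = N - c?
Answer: -246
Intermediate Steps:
h(b, K) = -⅔ (h(b, K) = -⅔ + (⅓)*0 = -⅔ + 0 = -⅔)
E(I, w) = 10 (E(I, w) = 7 + (3*5)/5 = 7 + (⅕)*15 = 7 + 3 = 10)
l(j) = 10
l(6) - 1*256 = 10 - 1*256 = 10 - 256 = -246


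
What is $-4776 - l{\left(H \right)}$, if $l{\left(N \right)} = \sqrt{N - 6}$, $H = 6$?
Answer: $-4776$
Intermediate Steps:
$l{\left(N \right)} = \sqrt{-6 + N}$
$-4776 - l{\left(H \right)} = -4776 - \sqrt{-6 + 6} = -4776 - \sqrt{0} = -4776 - 0 = -4776 + 0 = -4776$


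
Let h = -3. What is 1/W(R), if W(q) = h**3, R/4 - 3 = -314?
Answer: -1/27 ≈ -0.037037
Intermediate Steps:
R = -1244 (R = 12 + 4*(-314) = 12 - 1256 = -1244)
W(q) = -27 (W(q) = (-3)**3 = -27)
1/W(R) = 1/(-27) = -1/27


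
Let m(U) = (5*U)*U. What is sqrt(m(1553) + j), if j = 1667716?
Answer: sqrt(13726761) ≈ 3705.0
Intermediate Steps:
m(U) = 5*U**2
sqrt(m(1553) + j) = sqrt(5*1553**2 + 1667716) = sqrt(5*2411809 + 1667716) = sqrt(12059045 + 1667716) = sqrt(13726761)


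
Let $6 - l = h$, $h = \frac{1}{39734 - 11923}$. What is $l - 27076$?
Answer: $- \frac{752843771}{27811} \approx -27070.0$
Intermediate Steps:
$h = \frac{1}{27811}$ ($h = \frac{1}{39734 + \left(-16934 + 5011\right)} = \frac{1}{39734 - 11923} = \frac{1}{27811} \approx 3.5957 \cdot 10^{-5}$)
$l = \frac{166865}{27811}$ ($l = 6 - \frac{1}{27811} = \frac{166865}{27811} \approx 6.0$)
$l - 27076 = \frac{166865}{27811} - 27076 = - \frac{752843771}{27811}$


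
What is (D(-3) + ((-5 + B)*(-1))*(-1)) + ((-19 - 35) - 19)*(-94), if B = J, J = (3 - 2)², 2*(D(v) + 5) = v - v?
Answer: 6853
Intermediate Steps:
D(v) = -5 (D(v) = -5 + (v - v)/2 = -5 + (½)*0 = -5 + 0 = -5)
J = 1 (J = 1² = 1)
B = 1
(D(-3) + ((-5 + B)*(-1))*(-1)) + ((-19 - 35) - 19)*(-94) = (-5 + ((-5 + 1)*(-1))*(-1)) + ((-19 - 35) - 19)*(-94) = (-5 - 4*(-1)*(-1)) + (-54 - 19)*(-94) = (-5 + 4*(-1)) - 73*(-94) = (-5 - 4) + 6862 = -9 + 6862 = 6853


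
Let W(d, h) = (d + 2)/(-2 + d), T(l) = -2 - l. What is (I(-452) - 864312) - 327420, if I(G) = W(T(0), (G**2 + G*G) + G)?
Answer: -1191732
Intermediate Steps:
W(d, h) = (2 + d)/(-2 + d)
I(G) = 0 (I(G) = (2 + (-2 - 1*0))/(-2 + (-2 - 1*0)) = (2 + (-2 + 0))/(-2 + (-2 + 0)) = (2 - 2)/(-2 - 2) = 0/(-4) = -1/4*0 = 0)
(I(-452) - 864312) - 327420 = (0 - 864312) - 327420 = -864312 - 327420 = -1191732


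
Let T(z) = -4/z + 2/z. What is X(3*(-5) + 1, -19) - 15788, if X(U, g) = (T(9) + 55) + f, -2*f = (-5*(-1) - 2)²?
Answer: -283279/18 ≈ -15738.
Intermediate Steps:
T(z) = -2/z
f = -9/2 (f = -(-5*(-1) - 2)²/2 = -(5 - 2)²/2 = -½*3² = -½*9 = -9/2 ≈ -4.5000)
X(U, g) = 905/18 (X(U, g) = (-2/9 + 55) - 9/2 = 493/9 - 9/2 = 905/18)
X(3*(-5) + 1, -19) - 15788 = 905/18 - 15788 = -283279/18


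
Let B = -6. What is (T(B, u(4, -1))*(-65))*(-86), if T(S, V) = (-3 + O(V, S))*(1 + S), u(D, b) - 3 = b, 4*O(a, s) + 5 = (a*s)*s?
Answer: -768625/2 ≈ -3.8431e+5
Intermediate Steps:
O(a, s) = -5/4 + a*s**2/4 (O(a, s) = -5/4 + ((a*s)*s)/4 = -5/4 + (a*s**2)/4 = -5/4 + a*s**2/4)
u(D, b) = 3 + b
T(S, V) = (1 + S)*(-17/4 + V*S**2/4) (T(S, V) = (-3 + (-5/4 + V*S**2/4))*(1 + S) = (-17/4 + V*S**2/4)*(1 + S) = (1 + S)*(-17/4 + V*S**2/4))
(T(B, u(4, -1))*(-65))*(-86) = ((-17/4 - 17/4*(-6) + (1/4)*(3 - 1)*(-6)**2 + (1/4)*(3 - 1)*(-6)**3)*(-65))*(-86) = ((-17/4 + 51/2 + (1/4)*2*36 + (1/4)*2*(-216))*(-65))*(-86) = ((-17/4 + 51/2 + 18 - 108)*(-65))*(-86) = -275/4*(-65)*(-86) = (17875/4)*(-86) = -768625/2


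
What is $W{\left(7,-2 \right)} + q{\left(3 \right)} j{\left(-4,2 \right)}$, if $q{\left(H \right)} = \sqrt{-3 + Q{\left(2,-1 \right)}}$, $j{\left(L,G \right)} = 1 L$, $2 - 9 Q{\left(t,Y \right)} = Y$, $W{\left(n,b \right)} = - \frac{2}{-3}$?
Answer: $\frac{2}{3} - \frac{8 i \sqrt{6}}{3} \approx 0.66667 - 6.532 i$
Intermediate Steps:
$W{\left(n,b \right)} = \frac{2}{3}$ ($W{\left(n,b \right)} = \left(-2\right) \left(- \frac{1}{3}\right) = \frac{2}{3}$)
$Q{\left(t,Y \right)} = \frac{2}{9} - \frac{Y}{9}$
$j{\left(L,G \right)} = L$
$q{\left(H \right)} = \frac{2 i \sqrt{6}}{3}$ ($q{\left(H \right)} = \sqrt{-3 + \left(\frac{2}{9} - - \frac{1}{9}\right)} = \sqrt{-3 + \left(\frac{2}{9} + \frac{1}{9}\right)} = \sqrt{-3 + \frac{1}{3}} = \sqrt{- \frac{8}{3}} = \frac{2 i \sqrt{6}}{3}$)
$W{\left(7,-2 \right)} + q{\left(3 \right)} j{\left(-4,2 \right)} = \frac{2}{3} + \frac{2 i \sqrt{6}}{3} \left(-4\right) = \frac{2}{3} - \frac{8 i \sqrt{6}}{3}$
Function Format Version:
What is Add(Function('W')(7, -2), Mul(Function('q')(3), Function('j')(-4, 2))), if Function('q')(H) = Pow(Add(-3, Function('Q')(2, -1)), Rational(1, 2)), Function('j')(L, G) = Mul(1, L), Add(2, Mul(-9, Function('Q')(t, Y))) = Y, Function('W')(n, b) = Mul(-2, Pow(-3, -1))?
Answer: Add(Rational(2, 3), Mul(Rational(-8, 3), I, Pow(6, Rational(1, 2)))) ≈ Add(0.66667, Mul(-6.5320, I))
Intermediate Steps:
Function('W')(n, b) = Rational(2, 3) (Function('W')(n, b) = Mul(-2, Rational(-1, 3)) = Rational(2, 3))
Function('Q')(t, Y) = Add(Rational(2, 9), Mul(Rational(-1, 9), Y))
Function('j')(L, G) = L
Function('q')(H) = Mul(Rational(2, 3), I, Pow(6, Rational(1, 2))) (Function('q')(H) = Pow(Add(-3, Add(Rational(2, 9), Mul(Rational(-1, 9), -1))), Rational(1, 2)) = Pow(Add(-3, Add(Rational(2, 9), Rational(1, 9))), Rational(1, 2)) = Pow(Add(-3, Rational(1, 3)), Rational(1, 2)) = Pow(Rational(-8, 3), Rational(1, 2)) = Mul(Rational(2, 3), I, Pow(6, Rational(1, 2))))
Add(Function('W')(7, -2), Mul(Function('q')(3), Function('j')(-4, 2))) = Add(Rational(2, 3), Mul(Mul(Rational(2, 3), I, Pow(6, Rational(1, 2))), -4)) = Add(Rational(2, 3), Mul(Rational(-8, 3), I, Pow(6, Rational(1, 2))))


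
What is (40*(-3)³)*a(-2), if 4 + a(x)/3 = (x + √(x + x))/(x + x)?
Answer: 11340 + 1620*I ≈ 11340.0 + 1620.0*I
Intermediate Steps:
a(x) = -12 + 3*(x + √2*√x)/(2*x) (a(x) = -12 + 3*((x + √(x + x))/(x + x)) = -12 + 3*((x + √(2*x))/((2*x))) = -12 + 3*((x + √2*√x)*(1/(2*x))) = -12 + 3*((x + √2*√x)/(2*x)) = -12 + 3*(x + √2*√x)/(2*x))
(40*(-3)³)*a(-2) = (40*(-3)³)*(-21/2 + 3*√2/(2*√(-2))) = (40*(-27))*(-21/2 + 3*√2*(-I*√2/2)/2) = -1080*(-21/2 - 3*I/2) = 11340 + 1620*I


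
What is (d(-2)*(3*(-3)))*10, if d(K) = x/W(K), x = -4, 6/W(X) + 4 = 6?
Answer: 120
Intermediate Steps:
W(X) = 3 (W(X) = 6/(-4 + 6) = 6/2 = 6*(½) = 3)
d(K) = -4/3
(d(-2)*(3*(-3)))*10 = -4*(-3)*10 = -4/3*(-9)*10 = 12*10 = 120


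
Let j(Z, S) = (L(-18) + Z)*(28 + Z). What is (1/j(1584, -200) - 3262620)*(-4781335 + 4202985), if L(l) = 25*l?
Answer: 1724667304922818825/914004 ≈ 1.8869e+12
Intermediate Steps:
j(Z, S) = (-450 + Z)*(28 + Z) (j(Z, S) = (25*(-18) + Z)*(28 + Z) = (-450 + Z)*(28 + Z))
(1/j(1584, -200) - 3262620)*(-4781335 + 4202985) = (1/(-12600 + 1584**2 - 422*1584) - 3262620)*(-4781335 + 4202985) = (1/(-12600 + 2509056 - 668448) - 3262620)*(-578350) = (1/1828008 - 3262620)*(-578350) = -5964095460959/1828008*(-578350) = 1724667304922818825/914004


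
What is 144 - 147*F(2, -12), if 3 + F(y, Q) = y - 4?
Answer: 879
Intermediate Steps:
F(y, Q) = -7 + y (F(y, Q) = -3 + (y - 4) = -3 + (-4 + y) = -7 + y)
144 - 147*F(2, -12) = 144 - 147*(-7 + 2) = 144 - 147*(-5) = 144 + 735 = 879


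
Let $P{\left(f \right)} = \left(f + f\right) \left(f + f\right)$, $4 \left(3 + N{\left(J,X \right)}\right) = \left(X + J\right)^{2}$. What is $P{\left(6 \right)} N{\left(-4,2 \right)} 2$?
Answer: $-576$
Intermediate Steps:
$N{\left(J,X \right)} = -3 + \frac{\left(J + X\right)^{2}}{4}$ ($N{\left(J,X \right)} = -3 + \frac{\left(X + J\right)^{2}}{4} = -3 + \frac{\left(J + X\right)^{2}}{4}$)
$P{\left(f \right)} = 4 f^{2}$ ($P{\left(f \right)} = 2 f 2 f = 4 f^{2}$)
$P{\left(6 \right)} N{\left(-4,2 \right)} 2 = 4 \cdot 6^{2} \left(-3 + \frac{\left(-4 + 2\right)^{2}}{4}\right) 2 = 4 \cdot 36 \left(-3 + \frac{\left(-2\right)^{2}}{4}\right) 2 = 144 \left(-3 + \frac{1}{4} \cdot 4\right) 2 = 144 \left(-3 + 1\right) 2 = 144 \left(-2\right) 2 = \left(-288\right) 2 = -576$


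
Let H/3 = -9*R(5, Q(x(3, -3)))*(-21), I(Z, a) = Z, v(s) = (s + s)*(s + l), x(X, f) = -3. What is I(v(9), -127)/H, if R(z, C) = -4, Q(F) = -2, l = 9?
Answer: -1/7 ≈ -0.14286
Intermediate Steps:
v(s) = 2*s*(9 + s) (v(s) = (s + s)*(s + 9) = (2*s)*(9 + s) = 2*s*(9 + s))
H = -2268 (H = 3*(-9*(-4)*(-21)) = 3*(36*(-21)) = 3*(-756) = -2268)
I(v(9), -127)/H = (2*9*(9 + 9))/(-2268) = (2*9*18)*(-1/2268) = 324*(-1/2268) = -1/7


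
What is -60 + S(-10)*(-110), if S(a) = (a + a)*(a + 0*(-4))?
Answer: -22060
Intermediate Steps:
S(a) = 2*a**2 (S(a) = (2*a)*(a + 0) = (2*a)*a = 2*a**2)
-60 + S(-10)*(-110) = -60 + (2*(-10)**2)*(-110) = -60 + (2*100)*(-110) = -60 + 200*(-110) = -60 - 22000 = -22060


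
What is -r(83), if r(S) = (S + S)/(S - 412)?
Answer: 166/329 ≈ 0.50456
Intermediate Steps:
r(S) = 2*S/(-412 + S) (r(S) = (2*S)/(-412 + S) = 2*S/(-412 + S))
-r(83) = -2*83/(-412 + 83) = -2*83/(-329) = -2*83*(-1)/329 = -1*(-166/329) = 166/329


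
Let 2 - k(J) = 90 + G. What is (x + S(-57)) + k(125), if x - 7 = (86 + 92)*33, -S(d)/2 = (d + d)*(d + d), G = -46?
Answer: -20153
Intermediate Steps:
S(d) = -8*d² (S(d) = -2*(d + d)*(d + d) = -2*2*d*2*d = -8*d²)
k(J) = -42 (k(J) = 2 - (90 - 46) = 2 - 1*44 = 2 - 44 = -42)
x = 5881 (x = 7 + (86 + 92)*33 = 7 + 178*33 = 7 + 5874 = 5881)
(x + S(-57)) + k(125) = (5881 - 8*(-57)²) - 42 = (5881 - 8*3249) - 42 = (5881 - 25992) - 42 = -20111 - 42 = -20153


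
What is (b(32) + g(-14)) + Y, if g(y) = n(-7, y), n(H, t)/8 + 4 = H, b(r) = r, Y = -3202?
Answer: -3258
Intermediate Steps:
n(H, t) = -32 + 8*H
g(y) = -88 (g(y) = -32 + 8*(-7) = -32 - 56 = -88)
(b(32) + g(-14)) + Y = (32 - 88) - 3202 = -56 - 3202 = -3258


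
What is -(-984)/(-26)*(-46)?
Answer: 22632/13 ≈ 1740.9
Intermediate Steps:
-(-984)/(-26)*(-46) = -(-984)*(-1)/26*(-46) = -24*41/26*(-46) = -492/13*(-46) = 22632/13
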